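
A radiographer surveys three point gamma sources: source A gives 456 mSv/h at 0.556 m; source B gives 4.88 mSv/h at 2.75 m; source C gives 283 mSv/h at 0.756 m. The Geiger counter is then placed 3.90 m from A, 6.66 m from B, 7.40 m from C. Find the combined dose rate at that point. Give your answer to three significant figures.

13.1 mSv/h

By superposition, sum each source's inverse-square contribution:
A: 456 × (0.556/3.90)² = 9.268 mSv/h
B: 4.88 × (2.75/6.66)² = 0.8320 mSv/h
C: 283 × (0.756/7.40)² = 2.954 mSv/h
Total = 9.268 + 0.8320 + 2.954 = 13.05 mSv/h.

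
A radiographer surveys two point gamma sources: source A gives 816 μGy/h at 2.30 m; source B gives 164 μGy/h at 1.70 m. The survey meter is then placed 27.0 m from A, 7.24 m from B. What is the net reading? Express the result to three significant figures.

15.0 μGy/h

Each source contributes Iᵢ·(dᵢ/rᵢ)²; contributions add.
A: 816 × (2.30/27.0)² = 5.921 μGy/h
B: 164 × (1.70/7.24)² = 9.042 μGy/h
Total = 5.921 + 9.042 = 14.96 μGy/h.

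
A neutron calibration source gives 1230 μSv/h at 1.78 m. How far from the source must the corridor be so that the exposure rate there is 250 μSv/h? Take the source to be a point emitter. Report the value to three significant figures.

3.95 m

By the inverse-square law, d₂ = d₁·√(I₁/I₂).
I₁/I₂ = 1230/250 = 4.920, so d₂ = 1.78 × √4.920 = 3.948 m.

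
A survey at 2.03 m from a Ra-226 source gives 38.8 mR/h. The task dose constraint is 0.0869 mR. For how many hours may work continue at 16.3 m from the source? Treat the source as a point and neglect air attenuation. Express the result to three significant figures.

Since intensity falls as 1/r², rate at 16.3 m:
38.8 × (2.03/16.3)² = 38.8 × 0.01551 = 0.6018 mR/h.
Stay time = 0.0869 mR ÷ 0.6018 mR/h = 0.1444 h.

0.144 h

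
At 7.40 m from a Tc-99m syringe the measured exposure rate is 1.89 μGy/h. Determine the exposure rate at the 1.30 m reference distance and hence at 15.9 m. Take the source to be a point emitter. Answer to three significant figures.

61.2 μGy/h; 0.409 μGy/h

By the inverse-square law,
At 1.30 m: (7.40/1.30)² = 32.40, so 1.89 × 32.40 = 61.24 μGy/h
At 15.9 m: (1.30/15.9)² = 0.006685, so 61.24 × 0.006685 = 0.4094 μGy/h.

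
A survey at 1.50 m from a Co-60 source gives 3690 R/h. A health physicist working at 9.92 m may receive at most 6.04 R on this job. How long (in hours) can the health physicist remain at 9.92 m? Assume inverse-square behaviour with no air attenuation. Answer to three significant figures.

0.0716 h

Applying the 1/r² law, rate at 9.92 m:
(1.50/9.92)² = 0.02286, so 3690 × 0.02286 = 84.35 R/h.
Stay time = 6.04 R ÷ 84.35 R/h = 0.07161 h.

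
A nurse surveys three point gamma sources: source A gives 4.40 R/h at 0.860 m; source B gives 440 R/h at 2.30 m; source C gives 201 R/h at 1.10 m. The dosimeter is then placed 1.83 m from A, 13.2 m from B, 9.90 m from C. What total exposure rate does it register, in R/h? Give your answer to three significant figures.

Each source contributes Iᵢ·(dᵢ/rᵢ)²; contributions add.
A: 4.40 × (0.860/1.83)² = 0.9717 R/h
B: 440 × (2.30/13.2)² = 13.36 R/h
C: 201 × (1.10/9.90)² = 2.481 R/h
Total = 0.9717 + 13.36 + 2.481 = 16.81 R/h.

16.8 R/h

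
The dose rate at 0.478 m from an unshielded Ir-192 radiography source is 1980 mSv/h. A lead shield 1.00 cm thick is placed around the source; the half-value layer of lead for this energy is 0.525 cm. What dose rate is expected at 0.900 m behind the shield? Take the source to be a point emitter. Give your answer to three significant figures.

149 mSv/h

Distance alone: (0.478/0.900)² = 0.2821, so 1980 × 0.2821 = 558.6 mSv/h.
Shield: 1.00/0.525 = 1.905 half-value layers → attenuation 2^(−1.905) = 0.2670.
Combined: 558.6 × 0.2670 = 149.1 mSv/h.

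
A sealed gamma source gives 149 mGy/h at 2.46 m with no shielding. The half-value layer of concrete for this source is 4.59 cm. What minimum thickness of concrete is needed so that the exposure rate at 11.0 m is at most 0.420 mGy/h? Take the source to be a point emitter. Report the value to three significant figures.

19.0 cm

At 11.0 m, distance alone gives (2.46/11.0)² = 0.05001, so 149 × 0.05001 = 7.451 mGy/h.
Further attenuation needed: 7.451/0.420 = 17.74.
n = log₂(17.74) = 4.149 half-value layers.
Thickness = 4.149 × 4.59 cm = 19.04 cm.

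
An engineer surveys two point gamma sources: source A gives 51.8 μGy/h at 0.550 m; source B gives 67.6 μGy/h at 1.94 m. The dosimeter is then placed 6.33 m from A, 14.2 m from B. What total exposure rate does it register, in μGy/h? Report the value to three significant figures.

1.65 μGy/h

Each source contributes Iᵢ·(dᵢ/rᵢ)²; contributions add.
A: 51.8 × (0.550/6.33)² = 0.3911 μGy/h
B: 67.6 × (1.94/14.2)² = 1.262 μGy/h
Total = 0.3911 + 1.262 = 1.653 μGy/h.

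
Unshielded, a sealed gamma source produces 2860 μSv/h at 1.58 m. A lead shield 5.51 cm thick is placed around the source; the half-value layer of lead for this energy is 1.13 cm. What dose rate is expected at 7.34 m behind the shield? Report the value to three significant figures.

4.51 μSv/h

Distance alone: 2860 × (1.58/7.34)² = 2860 × 0.04634 = 132.5 μSv/h.
Shield: 5.51/1.13 = 4.876 half-value layers → attenuation 2^(−4.876) = 0.03405.
Combined: 132.5 × 0.03405 = 4.512 μSv/h.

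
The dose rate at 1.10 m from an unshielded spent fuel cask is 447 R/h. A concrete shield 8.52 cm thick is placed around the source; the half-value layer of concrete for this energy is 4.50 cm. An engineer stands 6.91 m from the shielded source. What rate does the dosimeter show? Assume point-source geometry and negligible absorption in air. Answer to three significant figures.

Distance alone: (1.10/6.91)² = 0.02534, so 447 × 0.02534 = 11.33 R/h.
Shield: 8.52/4.50 = 1.893 half-value layers → attenuation 2^(−1.893) = 0.2692.
Combined: 11.33 × 0.2692 = 3.050 R/h.

3.05 R/h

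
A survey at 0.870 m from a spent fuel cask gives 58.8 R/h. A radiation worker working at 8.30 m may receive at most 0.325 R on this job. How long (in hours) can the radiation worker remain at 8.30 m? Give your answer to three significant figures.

0.503 h

By the inverse-square law, rate at 8.30 m:
(0.870/8.30)² = 0.01099, so 58.8 × 0.01099 = 0.6462 R/h.
Stay time = 0.325 R ÷ 0.6462 R/h = 0.5029 h.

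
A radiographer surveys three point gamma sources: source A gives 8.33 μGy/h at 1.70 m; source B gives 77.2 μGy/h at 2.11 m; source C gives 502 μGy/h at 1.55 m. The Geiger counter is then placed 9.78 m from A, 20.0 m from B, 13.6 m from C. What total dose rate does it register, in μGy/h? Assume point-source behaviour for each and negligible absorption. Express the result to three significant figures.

By superposition, sum each source's inverse-square contribution:
A: 8.33 × (1.70/9.78)² = 0.2517 μGy/h
B: 77.2 × (2.11/20.0)² = 0.8593 μGy/h
C: 502 × (1.55/13.6)² = 6.521 μGy/h
Total = 0.2517 + 0.8593 + 6.521 = 7.632 μGy/h.

7.63 μGy/h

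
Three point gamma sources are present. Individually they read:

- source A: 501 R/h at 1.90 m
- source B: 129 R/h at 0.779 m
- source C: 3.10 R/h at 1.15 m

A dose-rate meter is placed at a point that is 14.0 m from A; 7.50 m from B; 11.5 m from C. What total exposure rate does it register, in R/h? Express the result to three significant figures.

10.7 R/h

By superposition, sum each source's inverse-square contribution:
A: 501 × (1.90/14.0)² = 9.228 R/h
B: 129 × (0.779/7.50)² = 1.392 R/h
C: 3.10 × (1.15/11.5)² = 0.03100 R/h
Total = 9.228 + 1.392 + 0.03100 = 10.65 R/h.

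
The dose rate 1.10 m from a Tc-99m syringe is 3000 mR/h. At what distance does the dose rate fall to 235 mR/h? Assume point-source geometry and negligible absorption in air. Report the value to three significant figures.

Using I₁d₁² = I₂d₂², d₂ = d₁·√(I₁/I₂).
I₁/I₂ = 3000/235 = 12.77, so d₂ = 1.10 × √12.77 = 3.931 m.

3.93 m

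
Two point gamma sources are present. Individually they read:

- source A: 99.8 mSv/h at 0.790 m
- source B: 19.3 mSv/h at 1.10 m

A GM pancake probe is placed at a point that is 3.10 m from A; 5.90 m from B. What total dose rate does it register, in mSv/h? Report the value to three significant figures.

7.15 mSv/h

Each source contributes Iᵢ·(dᵢ/rᵢ)²; contributions add.
A: 99.8 × (0.790/3.10)² = 6.481 mSv/h
B: 19.3 × (1.10/5.90)² = 0.6709 mSv/h
Total = 6.481 + 0.6709 = 7.152 mSv/h.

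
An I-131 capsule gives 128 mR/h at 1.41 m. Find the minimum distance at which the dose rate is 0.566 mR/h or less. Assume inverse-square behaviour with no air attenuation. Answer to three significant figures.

21.2 m

Applying the 1/r² law, d₂ = d₁·√(I₁/I₂).
I₁/I₂ = 128/0.566 = 226.1, so d₂ = 1.41 × √226.1 = 21.20 m.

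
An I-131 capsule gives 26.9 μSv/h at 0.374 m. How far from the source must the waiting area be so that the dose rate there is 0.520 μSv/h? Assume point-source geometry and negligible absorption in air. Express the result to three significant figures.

Since intensity falls as 1/r², d₂ = d₁·√(I₁/I₂).
I₁/I₂ = 26.9/0.520 = 51.73, so d₂ = 0.374 × √51.73 = 2.690 m.

2.69 m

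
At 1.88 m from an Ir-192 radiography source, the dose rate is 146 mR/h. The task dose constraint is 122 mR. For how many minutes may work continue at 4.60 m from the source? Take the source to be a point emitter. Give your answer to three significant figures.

300 min

Intensity scales as (d₁/d₂)², so rate at 4.60 m:
146 × (1.88/4.60)² = 146 × 0.1670 = 24.38 mR/h.
Stay time = 122 mR ÷ 24.38 mR/h = 5.004 h = 300.2 min.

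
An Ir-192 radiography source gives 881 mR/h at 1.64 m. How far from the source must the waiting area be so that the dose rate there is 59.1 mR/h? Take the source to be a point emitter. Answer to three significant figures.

6.33 m

By the inverse-square law, d₂ = d₁·√(I₁/I₂).
I₁/I₂ = 881/59.1 = 14.91, so d₂ = 1.64 × √14.91 = 6.333 m.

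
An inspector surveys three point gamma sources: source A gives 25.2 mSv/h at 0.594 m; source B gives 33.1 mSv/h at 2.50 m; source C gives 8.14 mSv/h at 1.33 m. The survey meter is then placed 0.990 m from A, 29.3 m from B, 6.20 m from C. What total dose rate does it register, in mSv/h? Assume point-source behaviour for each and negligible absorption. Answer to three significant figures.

9.69 mSv/h

By superposition, sum each source's inverse-square contribution:
A: 25.2 × (0.594/0.990)² = 9.072 mSv/h
B: 33.1 × (2.50/29.3)² = 0.2410 mSv/h
C: 8.14 × (1.33/6.20)² = 0.3746 mSv/h
Total = 9.072 + 0.2410 + 0.3746 = 9.688 mSv/h.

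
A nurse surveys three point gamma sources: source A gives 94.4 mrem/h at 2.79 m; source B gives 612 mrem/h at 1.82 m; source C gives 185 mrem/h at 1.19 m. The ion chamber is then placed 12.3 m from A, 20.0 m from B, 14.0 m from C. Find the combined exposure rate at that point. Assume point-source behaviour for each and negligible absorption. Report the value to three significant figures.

11.3 mrem/h

By superposition, sum each source's inverse-square contribution:
A: 94.4 × (2.79/12.3)² = 4.857 mrem/h
B: 612 × (1.82/20.0)² = 5.068 mrem/h
C: 185 × (1.19/14.0)² = 1.337 mrem/h
Total = 4.857 + 5.068 + 1.337 = 11.26 mrem/h.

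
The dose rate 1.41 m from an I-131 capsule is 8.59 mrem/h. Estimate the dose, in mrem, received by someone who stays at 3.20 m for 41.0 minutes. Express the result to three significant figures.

Intensity scales as (d₁/d₂)², so rate at 3.20 m:
(1.41/3.20)² = 0.1942, so 8.59 × 0.1942 = 1.668 mrem/h.
Dose = rate × time = 1.668 mrem/h × 0.6833 h = 1.140 mrem.

1.14 mrem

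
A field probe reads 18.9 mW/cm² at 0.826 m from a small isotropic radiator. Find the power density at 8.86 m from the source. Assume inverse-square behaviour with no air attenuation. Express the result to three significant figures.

Intensity scales as (d₁/d₂)², so the rate at 8.86 m is
18.9 × (0.826/8.86)² = 18.9 × 0.008691 = 0.1643 mW/cm².

0.164 mW/cm²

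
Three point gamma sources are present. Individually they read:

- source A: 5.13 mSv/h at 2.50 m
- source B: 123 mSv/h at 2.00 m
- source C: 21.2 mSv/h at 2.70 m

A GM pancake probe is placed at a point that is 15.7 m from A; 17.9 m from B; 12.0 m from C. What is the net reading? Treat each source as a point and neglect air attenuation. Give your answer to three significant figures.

2.74 mSv/h

By superposition, sum each source's inverse-square contribution:
A: 5.13 × (2.50/15.7)² = 0.1301 mSv/h
B: 123 × (2.00/17.9)² = 1.536 mSv/h
C: 21.2 × (2.70/12.0)² = 1.073 mSv/h
Total = 0.1301 + 1.536 + 1.073 = 2.739 mSv/h.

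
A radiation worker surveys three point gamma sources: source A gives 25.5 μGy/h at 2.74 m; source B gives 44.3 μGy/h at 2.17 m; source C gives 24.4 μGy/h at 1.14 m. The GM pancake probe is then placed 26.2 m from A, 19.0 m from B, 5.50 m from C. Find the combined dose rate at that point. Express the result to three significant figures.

1.91 μGy/h

By superposition, sum each source's inverse-square contribution:
A: 25.5 × (2.74/26.2)² = 0.2789 μGy/h
B: 44.3 × (2.17/19.0)² = 0.5779 μGy/h
C: 24.4 × (1.14/5.50)² = 1.048 μGy/h
Total = 0.2789 + 0.5779 + 1.048 = 1.905 μGy/h.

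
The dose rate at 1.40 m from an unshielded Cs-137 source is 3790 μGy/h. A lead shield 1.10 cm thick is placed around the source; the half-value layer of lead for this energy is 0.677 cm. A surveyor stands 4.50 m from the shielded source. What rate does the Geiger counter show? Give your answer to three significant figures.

Distance alone: (1.40/4.50)² = 0.09679, so 3790 × 0.09679 = 366.8 μGy/h.
Shield: 1.10/0.677 = 1.625 half-value layers → attenuation 2^(−1.625) = 0.3242.
Combined: 366.8 × 0.3242 = 118.9 μGy/h.

119 μGy/h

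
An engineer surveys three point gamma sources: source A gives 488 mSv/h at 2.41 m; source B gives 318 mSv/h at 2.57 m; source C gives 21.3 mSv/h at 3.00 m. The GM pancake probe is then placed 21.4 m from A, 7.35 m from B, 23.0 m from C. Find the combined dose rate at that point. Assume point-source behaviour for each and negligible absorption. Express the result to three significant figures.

45.4 mSv/h

Each source contributes Iᵢ·(dᵢ/rᵢ)²; contributions add.
A: 488 × (2.41/21.4)² = 6.189 mSv/h
B: 318 × (2.57/7.35)² = 38.88 mSv/h
C: 21.3 × (3.00/23.0)² = 0.3624 mSv/h
Total = 6.189 + 38.88 + 0.3624 = 45.43 mSv/h.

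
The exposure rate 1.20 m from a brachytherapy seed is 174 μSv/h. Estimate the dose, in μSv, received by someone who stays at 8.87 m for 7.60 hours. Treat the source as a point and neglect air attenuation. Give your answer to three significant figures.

24.2 μSv

By the inverse-square law, rate at 8.87 m:
174 × (1.20/8.87)² = 174 × 0.01830 = 3.184 μSv/h.
Dose = rate × time = 3.184 μSv/h × 7.600 h = 24.20 μSv.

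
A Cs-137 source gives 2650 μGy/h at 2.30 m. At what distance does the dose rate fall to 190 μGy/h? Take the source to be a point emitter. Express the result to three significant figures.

Using I₁d₁² = I₂d₂², d₂ = d₁·√(I₁/I₂).
I₁/I₂ = 2650/190 = 13.95, so d₂ = 2.30 × √13.95 = 8.590 m.

8.59 m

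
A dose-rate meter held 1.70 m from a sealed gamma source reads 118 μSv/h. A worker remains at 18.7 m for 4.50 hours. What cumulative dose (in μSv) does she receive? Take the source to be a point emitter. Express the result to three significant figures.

4.39 μSv

Using I₁d₁² = I₂d₂², rate at 18.7 m:
118 × (1.70/18.7)² = 118 × 0.008264 = 0.9752 μSv/h.
Dose = rate × time = 0.9752 μSv/h × 4.500 h = 4.388 μSv.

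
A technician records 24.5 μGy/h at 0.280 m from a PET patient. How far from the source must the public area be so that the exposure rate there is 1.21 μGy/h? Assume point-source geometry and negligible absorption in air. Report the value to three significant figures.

Since intensity falls as 1/r², d₂ = d₁·√(I₁/I₂).
I₁/I₂ = 24.5/1.21 = 20.25, so d₂ = 0.280 × √20.25 = 1.260 m.

1.26 m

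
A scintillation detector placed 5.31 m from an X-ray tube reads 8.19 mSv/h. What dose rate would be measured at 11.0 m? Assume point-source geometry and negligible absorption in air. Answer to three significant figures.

1.91 mSv/h

Intensity scales as (d₁/d₂)², so scaling from 5.31 m to 11.0 m:
8.19 × (5.31/11.0)² = 8.19 × 0.2330 = 1.908 mSv/h.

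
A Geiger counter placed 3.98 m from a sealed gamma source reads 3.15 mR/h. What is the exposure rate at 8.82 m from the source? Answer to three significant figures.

Using I₁d₁² = I₂d₂², scaling from 3.98 m to 8.82 m:
(3.98/8.82)² = 0.2036, so 3.15 × 0.2036 = 0.6413 mR/h.

0.641 mR/h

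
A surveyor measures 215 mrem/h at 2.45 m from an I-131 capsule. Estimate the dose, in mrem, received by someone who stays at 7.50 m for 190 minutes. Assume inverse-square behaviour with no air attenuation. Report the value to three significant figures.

By the inverse-square law, rate at 7.50 m:
(2.45/7.50)² = 0.1067, so 215 × 0.1067 = 22.94 mrem/h.
Dose = rate × time = 22.94 mrem/h × 3.167 h = 72.65 mrem.

72.7 mrem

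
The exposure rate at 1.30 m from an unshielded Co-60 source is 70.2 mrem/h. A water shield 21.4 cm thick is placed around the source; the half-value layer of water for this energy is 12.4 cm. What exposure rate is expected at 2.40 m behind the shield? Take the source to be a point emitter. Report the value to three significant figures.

Distance alone: (1.30/2.40)² = 0.2934, so 70.2 × 0.2934 = 20.60 mrem/h.
Shield: 21.4/12.4 = 1.726 half-value layers → attenuation 2^(−1.726) = 0.3023.
Combined: 20.60 × 0.3023 = 6.227 mrem/h.

6.23 mrem/h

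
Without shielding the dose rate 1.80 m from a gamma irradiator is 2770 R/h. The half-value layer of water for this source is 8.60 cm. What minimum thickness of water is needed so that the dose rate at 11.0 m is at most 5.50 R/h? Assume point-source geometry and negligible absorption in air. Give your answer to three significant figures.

32.3 cm

At 11.0 m, distance alone gives (1.80/11.0)² = 0.02678, so 2770 × 0.02678 = 74.18 R/h.
Further attenuation needed: 74.18/5.50 = 13.49.
n = log₂(13.49) = 3.754 half-value layers.
Thickness = 3.754 × 8.60 cm = 32.28 cm.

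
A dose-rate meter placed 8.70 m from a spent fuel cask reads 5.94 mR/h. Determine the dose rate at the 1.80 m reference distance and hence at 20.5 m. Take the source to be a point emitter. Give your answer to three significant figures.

Since intensity falls as 1/r²,
At 1.80 m: (8.70/1.80)² = 23.36, so 5.94 × 23.36 = 138.8 mR/h
At 20.5 m: (1.80/20.5)² = 0.007710, so 138.8 × 0.007710 = 1.070 mR/h.

139 mR/h; 1.07 mR/h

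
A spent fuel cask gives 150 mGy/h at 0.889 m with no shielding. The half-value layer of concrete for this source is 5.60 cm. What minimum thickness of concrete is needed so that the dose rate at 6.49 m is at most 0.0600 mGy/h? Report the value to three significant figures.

31.1 cm

At 6.49 m, distance alone gives 150 × (0.889/6.49)² = 150 × 0.01876 = 2.814 mGy/h.
Further attenuation needed: 2.814/0.0600 = 46.90.
n = log₂(46.90) = 5.552 half-value layers.
Thickness = 5.552 × 5.60 cm = 31.09 cm.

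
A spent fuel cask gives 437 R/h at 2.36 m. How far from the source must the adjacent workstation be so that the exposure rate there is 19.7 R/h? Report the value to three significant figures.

Intensity scales as (d₁/d₂)², so d₂ = d₁·√(I₁/I₂).
I₁/I₂ = 437/19.7 = 22.18, so d₂ = 2.36 × √22.18 = 11.11 m.

11.1 m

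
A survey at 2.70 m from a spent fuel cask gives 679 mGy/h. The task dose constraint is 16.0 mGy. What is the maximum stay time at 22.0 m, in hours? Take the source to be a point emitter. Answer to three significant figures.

1.56 h

Since intensity falls as 1/r², rate at 22.0 m:
679 × (2.70/22.0)² = 679 × 0.01506 = 10.23 mGy/h.
Stay time = 16.0 mGy ÷ 10.23 mGy/h = 1.564 h.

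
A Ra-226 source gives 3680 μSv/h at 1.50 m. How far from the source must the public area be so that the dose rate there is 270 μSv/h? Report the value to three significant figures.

5.54 m

Using I₁d₁² = I₂d₂², d₂ = d₁·√(I₁/I₂).
I₁/I₂ = 3680/270 = 13.63, so d₂ = 1.50 × √13.63 = 5.538 m.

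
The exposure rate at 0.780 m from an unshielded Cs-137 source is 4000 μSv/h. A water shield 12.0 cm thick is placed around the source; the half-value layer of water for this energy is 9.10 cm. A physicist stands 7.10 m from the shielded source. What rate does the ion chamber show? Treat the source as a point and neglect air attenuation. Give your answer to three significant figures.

Distance alone: 4000 × (0.780/7.10)² = 4000 × 0.01207 = 48.28 μSv/h.
Shield: 12.0/9.10 = 1.319 half-value layers → attenuation 2^(−1.319) = 0.4008.
Combined: 48.28 × 0.4008 = 19.35 μSv/h.

19.4 μSv/h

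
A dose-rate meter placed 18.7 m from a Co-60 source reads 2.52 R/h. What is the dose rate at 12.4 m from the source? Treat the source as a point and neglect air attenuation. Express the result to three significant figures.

5.73 R/h

Using I₁d₁² = I₂d₂², scaling from 18.7 m to 12.4 m:
2.52 × (18.7/12.4)² = 2.52 × 2.274 = 5.730 R/h.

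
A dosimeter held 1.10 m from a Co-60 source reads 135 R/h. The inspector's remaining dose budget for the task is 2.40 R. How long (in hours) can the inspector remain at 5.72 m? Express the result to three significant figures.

Intensity scales as (d₁/d₂)², so rate at 5.72 m:
135 × (1.10/5.72)² = 135 × 0.03698 = 4.992 R/h.
Stay time = 2.40 R ÷ 4.992 R/h = 0.4808 h.

0.481 h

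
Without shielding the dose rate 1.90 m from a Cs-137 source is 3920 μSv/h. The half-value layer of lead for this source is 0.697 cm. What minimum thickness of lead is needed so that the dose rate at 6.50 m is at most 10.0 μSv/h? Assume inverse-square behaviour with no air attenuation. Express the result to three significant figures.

At 6.50 m, distance alone gives 3920 × (1.90/6.50)² = 3920 × 0.08544 = 334.9 μSv/h.
Further attenuation needed: 334.9/10.0 = 33.49.
n = log₂(33.49) = 5.066 half-value layers.
Thickness = 5.066 × 0.697 cm = 3.531 cm.

3.53 cm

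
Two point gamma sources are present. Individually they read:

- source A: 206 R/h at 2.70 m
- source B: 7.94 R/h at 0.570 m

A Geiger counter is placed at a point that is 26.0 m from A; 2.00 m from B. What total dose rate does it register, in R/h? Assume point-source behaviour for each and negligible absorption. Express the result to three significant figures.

2.87 R/h

By superposition, sum each source's inverse-square contribution:
A: 206 × (2.70/26.0)² = 2.222 R/h
B: 7.94 × (0.570/2.00)² = 0.6449 R/h
Total = 2.222 + 0.6449 = 2.867 R/h.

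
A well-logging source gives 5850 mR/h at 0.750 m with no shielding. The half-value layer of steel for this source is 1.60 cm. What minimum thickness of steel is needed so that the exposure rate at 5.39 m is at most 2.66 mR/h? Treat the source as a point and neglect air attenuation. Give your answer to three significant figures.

At 5.39 m, distance alone gives 5850 × (0.750/5.39)² = 5850 × 0.01936 = 113.3 mR/h.
Further attenuation needed: 113.3/2.66 = 42.59.
n = log₂(42.59) = 5.412 half-value layers.
Thickness = 5.412 × 1.60 cm = 8.659 cm.

8.66 cm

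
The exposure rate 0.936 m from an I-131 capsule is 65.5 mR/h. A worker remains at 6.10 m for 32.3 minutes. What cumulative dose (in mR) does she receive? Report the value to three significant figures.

By the inverse-square law, rate at 6.10 m:
(0.936/6.10)² = 0.02354, so 65.5 × 0.02354 = 1.542 mR/h.
Dose = rate × time = 1.542 mR/h × 0.5383 h = 0.8301 mR.

0.830 mR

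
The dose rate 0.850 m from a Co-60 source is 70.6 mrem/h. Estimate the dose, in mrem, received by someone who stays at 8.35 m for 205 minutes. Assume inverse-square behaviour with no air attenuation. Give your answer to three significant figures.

2.50 mrem

Using I₁d₁² = I₂d₂², rate at 8.35 m:
(0.850/8.35)² = 0.01036, so 70.6 × 0.01036 = 0.7314 mrem/h.
Dose = rate × time = 0.7314 mrem/h × 3.417 h = 2.499 mrem.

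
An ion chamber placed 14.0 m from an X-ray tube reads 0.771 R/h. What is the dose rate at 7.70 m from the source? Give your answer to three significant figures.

Since intensity falls as 1/r², scaling from 14.0 m to 7.70 m:
0.771 × (14.0/7.70)² = 0.771 × 3.306 = 2.549 R/h.

2.55 R/h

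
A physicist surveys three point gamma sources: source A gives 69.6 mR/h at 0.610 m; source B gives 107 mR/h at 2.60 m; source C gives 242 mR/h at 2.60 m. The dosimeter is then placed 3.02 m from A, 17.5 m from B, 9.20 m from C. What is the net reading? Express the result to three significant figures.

24.5 mR/h

Each source contributes Iᵢ·(dᵢ/rᵢ)²; contributions add.
A: 69.6 × (0.610/3.02)² = 2.840 mR/h
B: 107 × (2.60/17.5)² = 2.362 mR/h
C: 242 × (2.60/9.20)² = 19.33 mR/h
Total = 2.840 + 2.362 + 19.33 = 24.53 mR/h.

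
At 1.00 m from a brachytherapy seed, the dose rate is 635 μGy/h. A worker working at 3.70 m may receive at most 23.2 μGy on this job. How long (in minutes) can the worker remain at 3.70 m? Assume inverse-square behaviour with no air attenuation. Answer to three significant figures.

Using I₁d₁² = I₂d₂², rate at 3.70 m:
635 × (1.00/3.70)² = 635 × 0.07305 = 46.39 μGy/h.
Stay time = 23.2 μGy ÷ 46.39 μGy/h = 0.5001 h = 30.01 min.

30.0 min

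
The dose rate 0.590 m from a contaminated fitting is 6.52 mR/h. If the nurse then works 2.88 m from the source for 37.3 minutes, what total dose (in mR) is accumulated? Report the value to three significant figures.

0.170 mR

By the inverse-square law, rate at 2.88 m:
(0.590/2.88)² = 0.04197, so 6.52 × 0.04197 = 0.2736 mR/h.
Dose = rate × time = 0.2736 mR/h × 0.6217 h = 0.1701 mR.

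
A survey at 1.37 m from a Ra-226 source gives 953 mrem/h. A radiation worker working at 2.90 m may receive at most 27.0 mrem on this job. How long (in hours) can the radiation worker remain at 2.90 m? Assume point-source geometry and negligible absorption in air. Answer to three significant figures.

By the inverse-square law, rate at 2.90 m:
953 × (1.37/2.90)² = 953 × 0.2232 = 212.7 mrem/h.
Stay time = 27.0 mrem ÷ 212.7 mrem/h = 0.1269 h.

0.127 h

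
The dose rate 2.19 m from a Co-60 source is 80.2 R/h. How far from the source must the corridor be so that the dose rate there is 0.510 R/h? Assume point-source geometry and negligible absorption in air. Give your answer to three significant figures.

Applying the 1/r² law, d₂ = d₁·√(I₁/I₂).
I₁/I₂ = 80.2/0.510 = 157.3, so d₂ = 2.19 × √157.3 = 27.47 m.

27.5 m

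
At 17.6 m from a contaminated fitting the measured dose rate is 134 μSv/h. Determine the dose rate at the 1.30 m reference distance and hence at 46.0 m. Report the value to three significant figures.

Since intensity falls as 1/r²,
At 1.30 m: (17.6/1.30)² = 183.3, so 134 × 183.3 = 24560 μSv/h
At 46.0 m: 24560 × (1.30/46.0)² = 24560 × 0.0007987 = 19.62 μSv/h.

24600 μSv/h; 19.6 μSv/h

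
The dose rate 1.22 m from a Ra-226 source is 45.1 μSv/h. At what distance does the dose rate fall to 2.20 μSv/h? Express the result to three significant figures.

Using I₁d₁² = I₂d₂², d₂ = d₁·√(I₁/I₂).
I₁/I₂ = 45.1/2.20 = 20.50, so d₂ = 1.22 × √20.50 = 5.524 m.

5.52 m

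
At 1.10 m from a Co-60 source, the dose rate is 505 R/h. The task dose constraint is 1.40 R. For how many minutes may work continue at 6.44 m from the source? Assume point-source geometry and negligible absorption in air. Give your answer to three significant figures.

Applying the 1/r² law, rate at 6.44 m:
(1.10/6.44)² = 0.02918, so 505 × 0.02918 = 14.74 R/h.
Stay time = 1.40 R ÷ 14.74 R/h = 0.09498 h = 5.699 min.

5.70 min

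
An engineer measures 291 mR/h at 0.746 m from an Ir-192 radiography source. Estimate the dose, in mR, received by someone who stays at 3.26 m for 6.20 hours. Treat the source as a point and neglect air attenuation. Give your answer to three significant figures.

94.5 mR

Applying the 1/r² law, rate at 3.26 m:
291 × (0.746/3.26)² = 291 × 0.05237 = 15.24 mR/h.
Dose = rate × time = 15.24 mR/h × 6.200 h = 94.49 mR.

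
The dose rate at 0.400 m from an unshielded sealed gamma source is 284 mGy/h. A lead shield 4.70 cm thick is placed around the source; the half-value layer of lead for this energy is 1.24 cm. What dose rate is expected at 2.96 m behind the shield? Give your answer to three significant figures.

0.375 mGy/h

Distance alone: 284 × (0.400/2.96)² = 284 × 0.01826 = 5.186 mGy/h.
Shield: 4.70/1.24 = 3.790 half-value layers → attenuation 2^(−3.790) = 0.07229.
Combined: 5.186 × 0.07229 = 0.3749 mGy/h.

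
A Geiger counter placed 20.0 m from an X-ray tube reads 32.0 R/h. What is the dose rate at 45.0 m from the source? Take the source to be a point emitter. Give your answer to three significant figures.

6.32 R/h

Since intensity falls as 1/r², scaling from 20.0 m to 45.0 m:
(20.0/45.0)² = 0.1975, so 32.0 × 0.1975 = 6.320 R/h.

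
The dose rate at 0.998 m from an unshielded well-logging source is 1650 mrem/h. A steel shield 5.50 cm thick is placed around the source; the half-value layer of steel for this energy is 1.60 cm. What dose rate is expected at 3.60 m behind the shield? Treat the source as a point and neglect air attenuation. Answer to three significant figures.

Distance alone: (0.998/3.60)² = 0.07685, so 1650 × 0.07685 = 126.8 mrem/h.
Shield: 5.50/1.60 = 3.438 half-value layers → attenuation 2^(−3.438) = 0.09227.
Combined: 126.8 × 0.09227 = 11.70 mrem/h.

11.7 mrem/h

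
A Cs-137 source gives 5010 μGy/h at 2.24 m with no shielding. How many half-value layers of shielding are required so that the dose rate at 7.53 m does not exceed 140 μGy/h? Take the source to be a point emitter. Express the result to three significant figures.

At 7.53 m, distance alone gives (2.24/7.53)² = 0.08849, so 5010 × 0.08849 = 443.3 μGy/h.
Further attenuation needed: 443.3/140 = 3.166.
n = log₂(3.166) = 1.663 half-value layers.

1.66 half-value layers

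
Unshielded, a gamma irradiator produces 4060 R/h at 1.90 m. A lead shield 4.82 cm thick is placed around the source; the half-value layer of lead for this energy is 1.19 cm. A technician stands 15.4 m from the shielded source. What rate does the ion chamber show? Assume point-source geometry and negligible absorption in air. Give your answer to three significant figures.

Distance alone: 4060 × (1.90/15.4)² = 4060 × 0.01522 = 61.79 R/h.
Shield: 4.82/1.19 = 4.050 half-value layers → attenuation 2^(−4.050) = 0.06037.
Combined: 61.79 × 0.06037 = 3.730 R/h.

3.73 R/h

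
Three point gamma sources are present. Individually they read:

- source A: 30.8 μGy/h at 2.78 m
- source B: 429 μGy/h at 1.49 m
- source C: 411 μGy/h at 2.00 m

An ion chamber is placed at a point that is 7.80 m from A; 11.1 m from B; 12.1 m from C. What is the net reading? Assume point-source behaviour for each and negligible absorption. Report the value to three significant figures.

Each source contributes Iᵢ·(dᵢ/rᵢ)²; contributions add.
A: 30.8 × (2.78/7.80)² = 3.912 μGy/h
B: 429 × (1.49/11.1)² = 7.730 μGy/h
C: 411 × (2.00/12.1)² = 11.23 μGy/h
Total = 3.912 + 7.730 + 11.23 = 22.87 μGy/h.

22.9 μGy/h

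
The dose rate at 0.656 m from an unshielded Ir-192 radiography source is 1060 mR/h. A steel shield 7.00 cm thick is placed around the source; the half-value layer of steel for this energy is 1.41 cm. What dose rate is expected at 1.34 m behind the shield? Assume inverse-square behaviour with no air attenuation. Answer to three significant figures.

8.14 mR/h

Distance alone: 1060 × (0.656/1.34)² = 1060 × 0.2397 = 254.1 mR/h.
Shield: 7.00/1.41 = 4.965 half-value layers → attenuation 2^(−4.965) = 0.03202.
Combined: 254.1 × 0.03202 = 8.136 mR/h.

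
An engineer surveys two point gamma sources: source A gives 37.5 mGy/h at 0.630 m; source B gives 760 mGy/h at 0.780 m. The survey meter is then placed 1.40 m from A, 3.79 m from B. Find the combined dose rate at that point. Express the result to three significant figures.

Each source contributes Iᵢ·(dᵢ/rᵢ)²; contributions add.
A: 37.5 × (0.630/1.40)² = 7.594 mGy/h
B: 760 × (0.780/3.79)² = 32.19 mGy/h
Total = 7.594 + 32.19 = 39.78 mGy/h.

39.8 mGy/h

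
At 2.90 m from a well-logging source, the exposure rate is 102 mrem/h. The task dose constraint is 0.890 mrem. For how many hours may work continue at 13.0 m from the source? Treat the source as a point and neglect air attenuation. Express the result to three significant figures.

0.175 h

Applying the 1/r² law, rate at 13.0 m:
102 × (2.90/13.0)² = 102 × 0.04976 = 5.076 mrem/h.
Stay time = 0.890 mrem ÷ 5.076 mrem/h = 0.1753 h.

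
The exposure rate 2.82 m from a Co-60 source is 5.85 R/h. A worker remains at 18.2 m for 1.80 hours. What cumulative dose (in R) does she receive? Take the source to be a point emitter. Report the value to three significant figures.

0.253 R

Applying the 1/r² law, rate at 18.2 m:
5.85 × (2.82/18.2)² = 5.85 × 0.02401 = 0.1405 R/h.
Dose = rate × time = 0.1405 R/h × 1.800 h = 0.2529 R.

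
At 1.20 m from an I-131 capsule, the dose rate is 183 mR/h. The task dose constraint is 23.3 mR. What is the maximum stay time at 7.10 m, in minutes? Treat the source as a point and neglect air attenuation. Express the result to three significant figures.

Using I₁d₁² = I₂d₂², rate at 7.10 m:
(1.20/7.10)² = 0.02857, so 183 × 0.02857 = 5.228 mR/h.
Stay time = 23.3 mR ÷ 5.228 mR/h = 4.457 h = 267.4 min.

267 min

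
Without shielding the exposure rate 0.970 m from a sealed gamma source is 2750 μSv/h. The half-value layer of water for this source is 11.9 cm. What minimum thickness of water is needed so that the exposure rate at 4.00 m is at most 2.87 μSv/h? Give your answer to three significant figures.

69.2 cm

At 4.00 m, distance alone gives (0.970/4.00)² = 0.05881, so 2750 × 0.05881 = 161.7 μSv/h.
Further attenuation needed: 161.7/2.87 = 56.34.
n = log₂(56.34) = 5.816 half-value layers.
Thickness = 5.816 × 11.9 cm = 69.21 cm.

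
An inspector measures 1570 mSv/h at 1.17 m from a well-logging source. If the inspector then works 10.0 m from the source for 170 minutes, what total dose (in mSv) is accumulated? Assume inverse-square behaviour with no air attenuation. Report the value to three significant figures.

60.9 mSv

Applying the 1/r² law, rate at 10.0 m:
1570 × (1.17/10.0)² = 1570 × 0.01369 = 21.49 mSv/h.
Dose = rate × time = 21.49 mSv/h × 2.833 h = 60.88 mSv.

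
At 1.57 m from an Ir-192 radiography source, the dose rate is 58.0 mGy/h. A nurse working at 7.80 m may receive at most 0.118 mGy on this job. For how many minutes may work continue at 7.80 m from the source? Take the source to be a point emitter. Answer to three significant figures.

Applying the 1/r² law, rate at 7.80 m:
(1.57/7.80)² = 0.04051, so 58.0 × 0.04051 = 2.350 mGy/h.
Stay time = 0.118 mGy ÷ 2.350 mGy/h = 0.05021 h = 3.013 min.

3.01 min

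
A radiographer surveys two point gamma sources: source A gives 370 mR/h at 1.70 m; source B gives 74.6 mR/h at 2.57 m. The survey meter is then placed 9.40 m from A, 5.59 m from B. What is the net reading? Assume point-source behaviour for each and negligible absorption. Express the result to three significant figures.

27.9 mR/h

By superposition, sum each source's inverse-square contribution:
A: 370 × (1.70/9.40)² = 12.10 mR/h
B: 74.6 × (2.57/5.59)² = 15.77 mR/h
Total = 12.10 + 15.77 = 27.87 mR/h.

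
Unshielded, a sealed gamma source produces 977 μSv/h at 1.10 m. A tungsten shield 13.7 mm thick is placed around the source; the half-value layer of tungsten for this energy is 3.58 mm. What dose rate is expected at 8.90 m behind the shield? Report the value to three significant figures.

Distance alone: 977 × (1.10/8.90)² = 977 × 0.01528 = 14.93 μSv/h.
Shield: 13.7/3.58 = 3.827 half-value layers → attenuation 2^(−3.827) = 0.07046.
Combined: 14.93 × 0.07046 = 1.052 μSv/h.

1.05 μSv/h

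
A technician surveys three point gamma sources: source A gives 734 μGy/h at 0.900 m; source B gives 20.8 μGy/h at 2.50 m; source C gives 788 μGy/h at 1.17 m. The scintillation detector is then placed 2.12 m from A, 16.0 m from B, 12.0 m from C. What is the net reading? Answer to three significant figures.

140 μGy/h

By superposition, sum each source's inverse-square contribution:
A: 734 × (0.900/2.12)² = 132.3 μGy/h
B: 20.8 × (2.50/16.0)² = 0.5078 μGy/h
C: 788 × (1.17/12.0)² = 7.491 μGy/h
Total = 132.3 + 0.5078 + 7.491 = 140.3 μGy/h.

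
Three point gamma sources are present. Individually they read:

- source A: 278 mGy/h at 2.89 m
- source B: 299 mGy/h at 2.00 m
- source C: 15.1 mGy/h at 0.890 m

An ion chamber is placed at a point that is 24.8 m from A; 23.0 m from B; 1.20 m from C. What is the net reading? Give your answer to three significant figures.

14.3 mGy/h

Each source contributes Iᵢ·(dᵢ/rᵢ)²; contributions add.
A: 278 × (2.89/24.8)² = 3.775 mGy/h
B: 299 × (2.00/23.0)² = 2.261 mGy/h
C: 15.1 × (0.890/1.20)² = 8.306 mGy/h
Total = 3.775 + 2.261 + 8.306 = 14.34 mGy/h.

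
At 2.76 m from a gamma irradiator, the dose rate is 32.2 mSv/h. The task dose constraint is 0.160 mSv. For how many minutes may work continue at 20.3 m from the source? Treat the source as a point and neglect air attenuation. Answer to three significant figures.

Applying the 1/r² law, rate at 20.3 m:
(2.76/20.3)² = 0.01849, so 32.2 × 0.01849 = 0.5954 mSv/h.
Stay time = 0.160 mSv ÷ 0.5954 mSv/h = 0.2687 h = 16.12 min.

16.1 min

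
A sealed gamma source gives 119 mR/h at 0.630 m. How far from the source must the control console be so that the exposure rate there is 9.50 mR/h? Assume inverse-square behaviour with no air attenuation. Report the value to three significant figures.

Intensity scales as (d₁/d₂)², so d₂ = d₁·√(I₁/I₂).
I₁/I₂ = 119/9.50 = 12.53, so d₂ = 0.630 × √12.53 = 2.230 m.

2.23 m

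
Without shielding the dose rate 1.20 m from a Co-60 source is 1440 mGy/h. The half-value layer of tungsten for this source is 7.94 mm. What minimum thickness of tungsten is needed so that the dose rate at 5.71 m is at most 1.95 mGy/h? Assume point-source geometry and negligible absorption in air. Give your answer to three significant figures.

At 5.71 m, distance alone gives (1.20/5.71)² = 0.04417, so 1440 × 0.04417 = 63.60 mGy/h.
Further attenuation needed: 63.60/1.95 = 32.62.
n = log₂(32.62) = 5.028 half-value layers.
Thickness = 5.028 × 7.94 mm = 39.92 mm.

39.9 mm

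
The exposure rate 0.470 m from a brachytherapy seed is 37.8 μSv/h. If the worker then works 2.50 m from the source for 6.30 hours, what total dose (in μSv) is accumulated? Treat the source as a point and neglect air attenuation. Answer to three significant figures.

Applying the 1/r² law, rate at 2.50 m:
37.8 × (0.470/2.50)² = 37.8 × 0.03534 = 1.336 μSv/h.
Dose = rate × time = 1.336 μSv/h × 6.300 h = 8.417 μSv.

8.42 μSv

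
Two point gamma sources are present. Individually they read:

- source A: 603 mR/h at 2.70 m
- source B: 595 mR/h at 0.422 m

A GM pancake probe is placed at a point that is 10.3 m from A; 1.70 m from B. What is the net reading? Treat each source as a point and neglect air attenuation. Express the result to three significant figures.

78.1 mR/h

Each source contributes Iᵢ·(dᵢ/rᵢ)²; contributions add.
A: 603 × (2.70/10.3)² = 41.44 mR/h
B: 595 × (0.422/1.70)² = 36.66 mR/h
Total = 41.44 + 36.66 = 78.10 mR/h.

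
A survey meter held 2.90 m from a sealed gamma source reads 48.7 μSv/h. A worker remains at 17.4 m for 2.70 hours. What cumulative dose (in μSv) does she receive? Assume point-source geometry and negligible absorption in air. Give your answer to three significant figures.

3.65 μSv

Since intensity falls as 1/r², rate at 17.4 m:
(2.90/17.4)² = 0.02778, so 48.7 × 0.02778 = 1.353 μSv/h.
Dose = rate × time = 1.353 μSv/h × 2.700 h = 3.653 μSv.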